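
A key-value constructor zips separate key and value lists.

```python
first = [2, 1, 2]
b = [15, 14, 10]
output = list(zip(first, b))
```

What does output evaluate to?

Step 1: zip pairs elements at same index:
  Index 0: (2, 15)
  Index 1: (1, 14)
  Index 2: (2, 10)
Therefore output = [(2, 15), (1, 14), (2, 10)].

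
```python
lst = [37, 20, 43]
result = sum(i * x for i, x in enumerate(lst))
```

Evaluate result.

Step 1: Compute i * x for each (i, x) in enumerate([37, 20, 43]):
  i=0, x=37: 0*37 = 0
  i=1, x=20: 1*20 = 20
  i=2, x=43: 2*43 = 86
Step 2: sum = 0 + 20 + 86 = 106.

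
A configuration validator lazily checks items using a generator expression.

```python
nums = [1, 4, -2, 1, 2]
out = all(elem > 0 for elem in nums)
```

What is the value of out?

Step 1: Check elem > 0 for each element in [1, 4, -2, 1, 2]:
  1 > 0: True
  4 > 0: True
  -2 > 0: False
  1 > 0: True
  2 > 0: True
Step 2: all() returns False.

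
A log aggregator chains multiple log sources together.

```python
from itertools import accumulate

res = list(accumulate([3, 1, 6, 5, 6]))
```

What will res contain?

Step 1: accumulate computes running sums:
  + 3 = 3
  + 1 = 4
  + 6 = 10
  + 5 = 15
  + 6 = 21
Therefore res = [3, 4, 10, 15, 21].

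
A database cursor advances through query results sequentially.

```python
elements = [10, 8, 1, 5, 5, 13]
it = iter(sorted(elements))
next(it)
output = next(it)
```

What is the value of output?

Step 1: sorted([10, 8, 1, 5, 5, 13]) = [1, 5, 5, 8, 10, 13].
Step 2: Create iterator and skip 1 elements.
Step 3: next() returns 5.
Therefore output = 5.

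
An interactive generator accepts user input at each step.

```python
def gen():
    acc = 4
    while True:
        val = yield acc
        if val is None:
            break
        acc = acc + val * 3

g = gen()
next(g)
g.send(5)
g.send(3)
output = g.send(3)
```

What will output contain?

Step 1: next() -> yield acc=4.
Step 2: send(5) -> val=5, acc = 4 + 5*3 = 19, yield 19.
Step 3: send(3) -> val=3, acc = 19 + 3*3 = 28, yield 28.
Step 4: send(3) -> val=3, acc = 28 + 3*3 = 37, yield 37.
Therefore output = 37.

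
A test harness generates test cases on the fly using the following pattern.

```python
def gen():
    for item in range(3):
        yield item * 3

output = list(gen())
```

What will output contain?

Step 1: For each item in range(3), yield item * 3:
  item=0: yield 0 * 3 = 0
  item=1: yield 1 * 3 = 3
  item=2: yield 2 * 3 = 6
Therefore output = [0, 3, 6].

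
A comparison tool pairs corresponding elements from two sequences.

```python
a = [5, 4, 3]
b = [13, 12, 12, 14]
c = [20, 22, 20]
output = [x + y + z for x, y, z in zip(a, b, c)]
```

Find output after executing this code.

Step 1: zip three lists (truncates to shortest, len=3):
  5 + 13 + 20 = 38
  4 + 12 + 22 = 38
  3 + 12 + 20 = 35
Therefore output = [38, 38, 35].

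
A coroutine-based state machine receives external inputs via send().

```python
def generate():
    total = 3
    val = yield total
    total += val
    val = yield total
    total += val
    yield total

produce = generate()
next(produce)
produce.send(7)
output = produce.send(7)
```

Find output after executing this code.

Step 1: next() -> yield total=3.
Step 2: send(7) -> val=7, total = 3+7 = 10, yield 10.
Step 3: send(7) -> val=7, total = 10+7 = 17, yield 17.
Therefore output = 17.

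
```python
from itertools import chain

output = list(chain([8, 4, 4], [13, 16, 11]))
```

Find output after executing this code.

Step 1: chain() concatenates iterables: [8, 4, 4] + [13, 16, 11].
Therefore output = [8, 4, 4, 13, 16, 11].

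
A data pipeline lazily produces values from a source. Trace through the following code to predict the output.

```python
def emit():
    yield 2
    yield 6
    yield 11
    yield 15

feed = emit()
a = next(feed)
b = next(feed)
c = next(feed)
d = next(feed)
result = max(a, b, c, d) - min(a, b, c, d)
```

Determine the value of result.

Step 1: Create generator and consume all values:
  a = next(feed) = 2
  b = next(feed) = 6
  c = next(feed) = 11
  d = next(feed) = 15
Step 2: max = 15, min = 2, result = 15 - 2 = 13.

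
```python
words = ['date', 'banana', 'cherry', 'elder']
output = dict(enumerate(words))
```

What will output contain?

Step 1: enumerate pairs indices with words:
  0 -> 'date'
  1 -> 'banana'
  2 -> 'cherry'
  3 -> 'elder'
Therefore output = {0: 'date', 1: 'banana', 2: 'cherry', 3: 'elder'}.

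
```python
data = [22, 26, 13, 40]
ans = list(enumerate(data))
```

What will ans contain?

Step 1: enumerate pairs each element with its index:
  (0, 22)
  (1, 26)
  (2, 13)
  (3, 40)
Therefore ans = [(0, 22), (1, 26), (2, 13), (3, 40)].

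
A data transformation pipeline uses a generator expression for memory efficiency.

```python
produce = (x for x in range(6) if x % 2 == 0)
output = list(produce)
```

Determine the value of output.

Step 1: Filter range(6) keeping only even values:
  x=0: even, included
  x=1: odd, excluded
  x=2: even, included
  x=3: odd, excluded
  x=4: even, included
  x=5: odd, excluded
Therefore output = [0, 2, 4].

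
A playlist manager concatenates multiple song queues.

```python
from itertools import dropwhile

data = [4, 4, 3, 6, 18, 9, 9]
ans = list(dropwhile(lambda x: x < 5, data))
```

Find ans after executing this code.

Step 1: dropwhile drops elements while < 5:
  4 < 5: dropped
  4 < 5: dropped
  3 < 5: dropped
  6: kept (dropping stopped)
Step 2: Remaining elements kept regardless of condition.
Therefore ans = [6, 18, 9, 9].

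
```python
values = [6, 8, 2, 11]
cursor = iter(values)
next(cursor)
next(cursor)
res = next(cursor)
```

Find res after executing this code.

Step 1: Create iterator over [6, 8, 2, 11].
Step 2: next() consumes 6.
Step 3: next() consumes 8.
Step 4: next() returns 2.
Therefore res = 2.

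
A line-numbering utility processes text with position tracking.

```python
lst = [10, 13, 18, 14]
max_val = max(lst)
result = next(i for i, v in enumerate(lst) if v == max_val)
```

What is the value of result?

Step 1: max([10, 13, 18, 14]) = 18.
Step 2: Find first index where value == 18:
  Index 0: 10 != 18
  Index 1: 13 != 18
  Index 2: 18 == 18, found!
Therefore result = 2.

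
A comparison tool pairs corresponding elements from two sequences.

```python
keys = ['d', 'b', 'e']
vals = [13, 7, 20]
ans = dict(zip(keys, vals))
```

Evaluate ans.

Step 1: zip pairs keys with values:
  'd' -> 13
  'b' -> 7
  'e' -> 20
Therefore ans = {'d': 13, 'b': 7, 'e': 20}.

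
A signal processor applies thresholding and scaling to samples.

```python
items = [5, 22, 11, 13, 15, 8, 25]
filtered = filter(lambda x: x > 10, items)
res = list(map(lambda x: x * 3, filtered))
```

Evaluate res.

Step 1: Filter items for elements > 10:
  5: removed
  22: kept
  11: kept
  13: kept
  15: kept
  8: removed
  25: kept
Step 2: Map x * 3 on filtered [22, 11, 13, 15, 25]:
  22 -> 66
  11 -> 33
  13 -> 39
  15 -> 45
  25 -> 75
Therefore res = [66, 33, 39, 45, 75].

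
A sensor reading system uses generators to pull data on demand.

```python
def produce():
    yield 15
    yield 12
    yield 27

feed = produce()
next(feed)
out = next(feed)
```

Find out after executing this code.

Step 1: produce() creates a generator.
Step 2: next(feed) yields 15 (consumed and discarded).
Step 3: next(feed) yields 12, assigned to out.
Therefore out = 12.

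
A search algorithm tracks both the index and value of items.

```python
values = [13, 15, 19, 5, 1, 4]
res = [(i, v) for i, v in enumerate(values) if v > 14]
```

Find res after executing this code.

Step 1: Filter enumerate([13, 15, 19, 5, 1, 4]) keeping v > 14:
  (0, 13): 13 <= 14, excluded
  (1, 15): 15 > 14, included
  (2, 19): 19 > 14, included
  (3, 5): 5 <= 14, excluded
  (4, 1): 1 <= 14, excluded
  (5, 4): 4 <= 14, excluded
Therefore res = [(1, 15), (2, 19)].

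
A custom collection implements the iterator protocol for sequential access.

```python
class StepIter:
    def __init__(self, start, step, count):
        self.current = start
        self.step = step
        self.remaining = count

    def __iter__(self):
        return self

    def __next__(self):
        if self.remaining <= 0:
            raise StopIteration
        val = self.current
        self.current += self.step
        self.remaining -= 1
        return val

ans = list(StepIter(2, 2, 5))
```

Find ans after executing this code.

Step 1: StepIter starts at 2, increments by 2, for 5 steps:
  Yield 2, then current += 2
  Yield 4, then current += 2
  Yield 6, then current += 2
  Yield 8, then current += 2
  Yield 10, then current += 2
Therefore ans = [2, 4, 6, 8, 10].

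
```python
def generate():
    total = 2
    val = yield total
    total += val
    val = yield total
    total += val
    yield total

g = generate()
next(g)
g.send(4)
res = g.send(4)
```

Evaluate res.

Step 1: next() -> yield total=2.
Step 2: send(4) -> val=4, total = 2+4 = 6, yield 6.
Step 3: send(4) -> val=4, total = 6+4 = 10, yield 10.
Therefore res = 10.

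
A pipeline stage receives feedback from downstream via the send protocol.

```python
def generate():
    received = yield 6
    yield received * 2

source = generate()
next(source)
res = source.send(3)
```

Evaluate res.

Step 1: next(source) advances to first yield, producing 6.
Step 2: send(3) resumes, received = 3.
Step 3: yield received * 2 = 3 * 2 = 6.
Therefore res = 6.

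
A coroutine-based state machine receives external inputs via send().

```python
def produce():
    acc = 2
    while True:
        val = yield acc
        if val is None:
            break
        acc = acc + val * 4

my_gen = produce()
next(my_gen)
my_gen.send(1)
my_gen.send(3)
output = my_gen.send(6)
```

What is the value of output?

Step 1: next() -> yield acc=2.
Step 2: send(1) -> val=1, acc = 2 + 1*4 = 6, yield 6.
Step 3: send(3) -> val=3, acc = 6 + 3*4 = 18, yield 18.
Step 4: send(6) -> val=6, acc = 18 + 6*4 = 42, yield 42.
Therefore output = 42.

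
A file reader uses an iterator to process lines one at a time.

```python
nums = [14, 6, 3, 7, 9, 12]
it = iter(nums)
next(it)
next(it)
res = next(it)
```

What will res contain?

Step 1: Create iterator over [14, 6, 3, 7, 9, 12].
Step 2: next() consumes 14.
Step 3: next() consumes 6.
Step 4: next() returns 3.
Therefore res = 3.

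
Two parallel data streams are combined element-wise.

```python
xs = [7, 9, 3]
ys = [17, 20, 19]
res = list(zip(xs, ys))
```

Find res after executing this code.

Step 1: zip pairs elements at same index:
  Index 0: (7, 17)
  Index 1: (9, 20)
  Index 2: (3, 19)
Therefore res = [(7, 17), (9, 20), (3, 19)].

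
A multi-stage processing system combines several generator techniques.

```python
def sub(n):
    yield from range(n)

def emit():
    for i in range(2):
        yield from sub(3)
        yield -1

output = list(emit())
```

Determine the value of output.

Step 1: For each i in range(2):
  i=0: yield from sub(3) -> [0, 1, 2], then yield -1
  i=1: yield from sub(3) -> [0, 1, 2], then yield -1
Therefore output = [0, 1, 2, -1, 0, 1, 2, -1].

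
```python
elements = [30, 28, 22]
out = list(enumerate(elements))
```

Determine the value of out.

Step 1: enumerate pairs each element with its index:
  (0, 30)
  (1, 28)
  (2, 22)
Therefore out = [(0, 30), (1, 28), (2, 22)].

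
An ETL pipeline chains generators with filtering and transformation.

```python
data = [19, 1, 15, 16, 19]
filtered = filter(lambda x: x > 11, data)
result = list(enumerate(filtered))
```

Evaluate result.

Step 1: Filter [19, 1, 15, 16, 19] for > 11: [19, 15, 16, 19].
Step 2: enumerate re-indexes from 0: [(0, 19), (1, 15), (2, 16), (3, 19)].
Therefore result = [(0, 19), (1, 15), (2, 16), (3, 19)].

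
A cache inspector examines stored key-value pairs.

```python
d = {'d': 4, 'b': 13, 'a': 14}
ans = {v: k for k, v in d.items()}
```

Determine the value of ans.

Step 1: Invert dict (swap keys and values):
  'd': 4 -> 4: 'd'
  'b': 13 -> 13: 'b'
  'a': 14 -> 14: 'a'
Therefore ans = {4: 'd', 13: 'b', 14: 'a'}.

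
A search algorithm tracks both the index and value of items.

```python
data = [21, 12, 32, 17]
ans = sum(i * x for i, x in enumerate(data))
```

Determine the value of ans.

Step 1: Compute i * x for each (i, x) in enumerate([21, 12, 32, 17]):
  i=0, x=21: 0*21 = 0
  i=1, x=12: 1*12 = 12
  i=2, x=32: 2*32 = 64
  i=3, x=17: 3*17 = 51
Step 2: sum = 0 + 12 + 64 + 51 = 127.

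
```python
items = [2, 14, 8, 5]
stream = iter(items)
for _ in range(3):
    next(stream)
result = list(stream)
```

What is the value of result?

Step 1: Create iterator over [2, 14, 8, 5].
Step 2: Advance 3 positions (consuming [2, 14, 8]).
Step 3: list() collects remaining elements: [5].
Therefore result = [5].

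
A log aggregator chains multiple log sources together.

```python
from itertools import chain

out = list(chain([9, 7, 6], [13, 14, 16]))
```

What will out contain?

Step 1: chain() concatenates iterables: [9, 7, 6] + [13, 14, 16].
Therefore out = [9, 7, 6, 13, 14, 16].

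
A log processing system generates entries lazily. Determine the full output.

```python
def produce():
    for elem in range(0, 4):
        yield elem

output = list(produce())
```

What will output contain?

Step 1: The generator yields each value from range(0, 4).
Step 2: list() consumes all yields: [0, 1, 2, 3].
Therefore output = [0, 1, 2, 3].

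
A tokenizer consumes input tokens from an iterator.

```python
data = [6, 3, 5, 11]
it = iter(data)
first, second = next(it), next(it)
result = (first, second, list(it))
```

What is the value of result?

Step 1: Create iterator over [6, 3, 5, 11].
Step 2: first = 6, second = 3.
Step 3: Remaining elements: [5, 11].
Therefore result = (6, 3, [5, 11]).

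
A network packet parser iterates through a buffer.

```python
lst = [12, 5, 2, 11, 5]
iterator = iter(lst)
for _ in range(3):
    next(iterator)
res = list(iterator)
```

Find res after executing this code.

Step 1: Create iterator over [12, 5, 2, 11, 5].
Step 2: Advance 3 positions (consuming [12, 5, 2]).
Step 3: list() collects remaining elements: [11, 5].
Therefore res = [11, 5].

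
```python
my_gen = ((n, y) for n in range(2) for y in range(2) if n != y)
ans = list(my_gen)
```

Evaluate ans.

Step 1: Nested generator over range(2) x range(2) where n != y:
  (0, 0): excluded (n == y)
  (0, 1): included
  (1, 0): included
  (1, 1): excluded (n == y)
Therefore ans = [(0, 1), (1, 0)].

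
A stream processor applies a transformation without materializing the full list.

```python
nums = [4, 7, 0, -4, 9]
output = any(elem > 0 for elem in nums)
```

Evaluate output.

Step 1: Check elem > 0 for each element in [4, 7, 0, -4, 9]:
  4 > 0: True
  7 > 0: True
  0 > 0: False
  -4 > 0: False
  9 > 0: True
Step 2: any() returns True.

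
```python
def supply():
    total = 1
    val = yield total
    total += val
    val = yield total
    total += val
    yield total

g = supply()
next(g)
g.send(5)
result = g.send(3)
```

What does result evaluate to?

Step 1: next() -> yield total=1.
Step 2: send(5) -> val=5, total = 1+5 = 6, yield 6.
Step 3: send(3) -> val=3, total = 6+3 = 9, yield 9.
Therefore result = 9.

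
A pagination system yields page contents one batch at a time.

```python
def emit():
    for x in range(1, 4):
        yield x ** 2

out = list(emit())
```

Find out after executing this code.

Step 1: For each x in range(1, 4), yield x**2:
  x=1: yield 1**2 = 1
  x=2: yield 2**2 = 4
  x=3: yield 3**2 = 9
Therefore out = [1, 4, 9].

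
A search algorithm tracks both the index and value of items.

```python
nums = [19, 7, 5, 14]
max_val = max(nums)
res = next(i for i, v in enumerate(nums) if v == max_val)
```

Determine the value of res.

Step 1: max([19, 7, 5, 14]) = 19.
Step 2: Find first index where value == 19:
  Index 0: 19 == 19, found!
Therefore res = 0.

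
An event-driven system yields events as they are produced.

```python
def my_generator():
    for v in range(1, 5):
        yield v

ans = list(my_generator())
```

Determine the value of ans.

Step 1: The generator yields each value from range(1, 5).
Step 2: list() consumes all yields: [1, 2, 3, 4].
Therefore ans = [1, 2, 3, 4].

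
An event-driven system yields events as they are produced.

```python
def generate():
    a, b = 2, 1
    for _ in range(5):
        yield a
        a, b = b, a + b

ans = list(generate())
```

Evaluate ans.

Step 1: Fibonacci-like sequence starting with a=2, b=1:
  Iteration 1: yield a=2, then a,b = 1,3
  Iteration 2: yield a=1, then a,b = 3,4
  Iteration 3: yield a=3, then a,b = 4,7
  Iteration 4: yield a=4, then a,b = 7,11
  Iteration 5: yield a=7, then a,b = 11,18
Therefore ans = [2, 1, 3, 4, 7].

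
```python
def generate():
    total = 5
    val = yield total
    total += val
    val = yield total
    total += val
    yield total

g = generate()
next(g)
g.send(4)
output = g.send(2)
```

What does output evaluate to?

Step 1: next() -> yield total=5.
Step 2: send(4) -> val=4, total = 5+4 = 9, yield 9.
Step 3: send(2) -> val=2, total = 9+2 = 11, yield 11.
Therefore output = 11.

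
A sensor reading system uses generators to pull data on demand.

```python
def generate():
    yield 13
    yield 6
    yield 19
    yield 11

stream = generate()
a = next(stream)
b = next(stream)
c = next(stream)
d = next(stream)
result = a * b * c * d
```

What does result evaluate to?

Step 1: Create generator and consume all values:
  a = next(stream) = 13
  b = next(stream) = 6
  c = next(stream) = 19
  d = next(stream) = 11
Step 2: result = 13 * 6 * 19 * 11 = 16302.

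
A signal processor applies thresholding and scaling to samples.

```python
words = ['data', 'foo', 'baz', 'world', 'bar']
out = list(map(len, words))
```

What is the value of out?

Step 1: Map len() to each word:
  'data' -> 4
  'foo' -> 3
  'baz' -> 3
  'world' -> 5
  'bar' -> 3
Therefore out = [4, 3, 3, 5, 3].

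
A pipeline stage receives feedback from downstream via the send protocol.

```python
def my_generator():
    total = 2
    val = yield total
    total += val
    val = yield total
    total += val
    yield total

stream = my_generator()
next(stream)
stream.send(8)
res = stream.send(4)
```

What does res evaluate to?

Step 1: next() -> yield total=2.
Step 2: send(8) -> val=8, total = 2+8 = 10, yield 10.
Step 3: send(4) -> val=4, total = 10+4 = 14, yield 14.
Therefore res = 14.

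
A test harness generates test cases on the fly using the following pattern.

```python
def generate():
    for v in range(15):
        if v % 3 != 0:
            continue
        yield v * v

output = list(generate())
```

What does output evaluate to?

Step 1: Only yield v**2 when v is divisible by 3:
  v=0: 0 % 3 == 0, yield 0**2 = 0
  v=3: 3 % 3 == 0, yield 3**2 = 9
  v=6: 6 % 3 == 0, yield 6**2 = 36
  v=9: 9 % 3 == 0, yield 9**2 = 81
  v=12: 12 % 3 == 0, yield 12**2 = 144
Therefore output = [0, 9, 36, 81, 144].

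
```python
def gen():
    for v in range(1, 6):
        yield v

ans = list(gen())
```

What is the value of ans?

Step 1: The generator yields each value from range(1, 6).
Step 2: list() consumes all yields: [1, 2, 3, 4, 5].
Therefore ans = [1, 2, 3, 4, 5].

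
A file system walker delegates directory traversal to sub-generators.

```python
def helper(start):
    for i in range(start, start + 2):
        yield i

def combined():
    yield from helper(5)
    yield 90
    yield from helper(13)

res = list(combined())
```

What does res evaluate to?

Step 1: combined() delegates to helper(5):
  yield 5
  yield 6
Step 2: yield 90
Step 3: Delegates to helper(13):
  yield 13
  yield 14
Therefore res = [5, 6, 90, 13, 14].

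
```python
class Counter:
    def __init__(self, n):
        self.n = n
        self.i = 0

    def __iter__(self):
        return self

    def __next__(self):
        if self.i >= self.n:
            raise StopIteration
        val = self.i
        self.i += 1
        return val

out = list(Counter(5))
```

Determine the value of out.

Step 1: Counter(5) creates an iterator counting 0 to 4.
Step 2: list() consumes all values: [0, 1, 2, 3, 4].
Therefore out = [0, 1, 2, 3, 4].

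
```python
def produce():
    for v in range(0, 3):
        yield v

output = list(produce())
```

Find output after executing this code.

Step 1: The generator yields each value from range(0, 3).
Step 2: list() consumes all yields: [0, 1, 2].
Therefore output = [0, 1, 2].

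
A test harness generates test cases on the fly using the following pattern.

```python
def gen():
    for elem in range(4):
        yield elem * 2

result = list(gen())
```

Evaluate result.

Step 1: For each elem in range(4), yield elem * 2:
  elem=0: yield 0 * 2 = 0
  elem=1: yield 1 * 2 = 2
  elem=2: yield 2 * 2 = 4
  elem=3: yield 3 * 2 = 6
Therefore result = [0, 2, 4, 6].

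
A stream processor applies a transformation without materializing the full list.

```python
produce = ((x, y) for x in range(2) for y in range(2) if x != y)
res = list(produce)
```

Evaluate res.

Step 1: Nested generator over range(2) x range(2) where x != y:
  (0, 0): excluded (x == y)
  (0, 1): included
  (1, 0): included
  (1, 1): excluded (x == y)
Therefore res = [(0, 1), (1, 0)].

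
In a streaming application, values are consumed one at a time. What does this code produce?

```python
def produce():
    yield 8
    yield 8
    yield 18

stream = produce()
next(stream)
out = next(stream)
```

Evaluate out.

Step 1: produce() creates a generator.
Step 2: next(stream) yields 8 (consumed and discarded).
Step 3: next(stream) yields 8, assigned to out.
Therefore out = 8.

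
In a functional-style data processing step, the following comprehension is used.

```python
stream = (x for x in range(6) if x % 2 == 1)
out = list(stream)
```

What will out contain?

Step 1: Filter range(6) keeping only odd values:
  x=0: even, excluded
  x=1: odd, included
  x=2: even, excluded
  x=3: odd, included
  x=4: even, excluded
  x=5: odd, included
Therefore out = [1, 3, 5].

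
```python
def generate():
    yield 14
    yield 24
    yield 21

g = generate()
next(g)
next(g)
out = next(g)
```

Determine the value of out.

Step 1: generate() creates a generator.
Step 2: next(g) yields 14 (consumed and discarded).
Step 3: next(g) yields 24 (consumed and discarded).
Step 4: next(g) yields 21, assigned to out.
Therefore out = 21.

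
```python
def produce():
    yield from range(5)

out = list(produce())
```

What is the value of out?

Step 1: yield from delegates to the iterable, yielding each element.
Step 2: Collected values: [0, 1, 2, 3, 4].
Therefore out = [0, 1, 2, 3, 4].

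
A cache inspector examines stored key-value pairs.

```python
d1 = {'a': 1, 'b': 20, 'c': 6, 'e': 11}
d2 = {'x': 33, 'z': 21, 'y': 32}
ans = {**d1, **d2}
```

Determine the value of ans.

Step 1: Merge d1 and d2 (d2 values override on key conflicts).
Step 2: d1 has keys ['a', 'b', 'c', 'e'], d2 has keys ['x', 'z', 'y'].
Therefore ans = {'a': 1, 'b': 20, 'c': 6, 'e': 11, 'x': 33, 'z': 21, 'y': 32}.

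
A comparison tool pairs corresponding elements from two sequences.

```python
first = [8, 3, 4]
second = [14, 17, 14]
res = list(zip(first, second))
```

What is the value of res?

Step 1: zip pairs elements at same index:
  Index 0: (8, 14)
  Index 1: (3, 17)
  Index 2: (4, 14)
Therefore res = [(8, 14), (3, 17), (4, 14)].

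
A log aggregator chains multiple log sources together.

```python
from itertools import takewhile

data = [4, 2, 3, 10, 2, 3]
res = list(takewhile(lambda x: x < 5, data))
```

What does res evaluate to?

Step 1: takewhile stops at first element >= 5:
  4 < 5: take
  2 < 5: take
  3 < 5: take
  10 >= 5: stop
Therefore res = [4, 2, 3].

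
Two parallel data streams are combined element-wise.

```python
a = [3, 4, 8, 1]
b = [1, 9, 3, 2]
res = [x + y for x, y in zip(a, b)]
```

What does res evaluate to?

Step 1: Add corresponding elements:
  3 + 1 = 4
  4 + 9 = 13
  8 + 3 = 11
  1 + 2 = 3
Therefore res = [4, 13, 11, 3].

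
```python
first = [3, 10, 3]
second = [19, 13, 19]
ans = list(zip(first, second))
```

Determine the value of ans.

Step 1: zip pairs elements at same index:
  Index 0: (3, 19)
  Index 1: (10, 13)
  Index 2: (3, 19)
Therefore ans = [(3, 19), (10, 13), (3, 19)].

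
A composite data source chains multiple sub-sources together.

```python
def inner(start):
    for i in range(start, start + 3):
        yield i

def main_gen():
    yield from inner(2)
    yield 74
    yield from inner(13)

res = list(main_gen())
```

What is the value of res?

Step 1: main_gen() delegates to inner(2):
  yield 2
  yield 3
  yield 4
Step 2: yield 74
Step 3: Delegates to inner(13):
  yield 13
  yield 14
  yield 15
Therefore res = [2, 3, 4, 74, 13, 14, 15].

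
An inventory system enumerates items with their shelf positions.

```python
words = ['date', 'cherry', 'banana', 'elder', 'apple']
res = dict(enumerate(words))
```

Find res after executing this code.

Step 1: enumerate pairs indices with words:
  0 -> 'date'
  1 -> 'cherry'
  2 -> 'banana'
  3 -> 'elder'
  4 -> 'apple'
Therefore res = {0: 'date', 1: 'cherry', 2: 'banana', 3: 'elder', 4: 'apple'}.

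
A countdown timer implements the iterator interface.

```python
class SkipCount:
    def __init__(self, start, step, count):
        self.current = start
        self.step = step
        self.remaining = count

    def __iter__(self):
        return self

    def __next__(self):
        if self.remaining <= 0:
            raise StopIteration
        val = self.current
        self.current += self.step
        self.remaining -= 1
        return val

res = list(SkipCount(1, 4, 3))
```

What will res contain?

Step 1: SkipCount starts at 1, increments by 4, for 3 steps:
  Yield 1, then current += 4
  Yield 5, then current += 4
  Yield 9, then current += 4
Therefore res = [1, 5, 9].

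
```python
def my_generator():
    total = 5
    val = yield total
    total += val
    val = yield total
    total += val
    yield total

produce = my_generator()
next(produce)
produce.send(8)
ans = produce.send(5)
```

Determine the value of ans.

Step 1: next() -> yield total=5.
Step 2: send(8) -> val=8, total = 5+8 = 13, yield 13.
Step 3: send(5) -> val=5, total = 13+5 = 18, yield 18.
Therefore ans = 18.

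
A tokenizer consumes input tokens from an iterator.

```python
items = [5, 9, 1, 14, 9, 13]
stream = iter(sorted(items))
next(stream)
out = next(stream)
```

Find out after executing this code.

Step 1: sorted([5, 9, 1, 14, 9, 13]) = [1, 5, 9, 9, 13, 14].
Step 2: Create iterator and skip 1 elements.
Step 3: next() returns 5.
Therefore out = 5.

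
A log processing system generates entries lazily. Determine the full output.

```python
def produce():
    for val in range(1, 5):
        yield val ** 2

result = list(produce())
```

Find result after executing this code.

Step 1: For each val in range(1, 5), yield val**2:
  val=1: yield 1**2 = 1
  val=2: yield 2**2 = 4
  val=3: yield 3**2 = 9
  val=4: yield 4**2 = 16
Therefore result = [1, 4, 9, 16].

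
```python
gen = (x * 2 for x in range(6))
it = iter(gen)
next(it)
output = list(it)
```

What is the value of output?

Step 1: Generator produces [0, 2, 4, 6, 8, 10].
Step 2: next(it) consumes first element (0).
Step 3: list(it) collects remaining: [2, 4, 6, 8, 10].
Therefore output = [2, 4, 6, 8, 10].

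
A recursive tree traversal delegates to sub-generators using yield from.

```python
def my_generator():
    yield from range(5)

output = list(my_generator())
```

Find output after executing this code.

Step 1: yield from delegates to the iterable, yielding each element.
Step 2: Collected values: [0, 1, 2, 3, 4].
Therefore output = [0, 1, 2, 3, 4].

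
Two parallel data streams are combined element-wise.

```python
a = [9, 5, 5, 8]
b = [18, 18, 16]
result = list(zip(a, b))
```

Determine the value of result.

Step 1: zip stops at shortest (len(a)=4, len(b)=3):
  Index 0: (9, 18)
  Index 1: (5, 18)
  Index 2: (5, 16)
Step 2: Last element of a (8) has no pair, dropped.
Therefore result = [(9, 18), (5, 18), (5, 16)].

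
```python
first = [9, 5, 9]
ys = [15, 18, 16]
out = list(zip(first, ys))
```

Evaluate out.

Step 1: zip pairs elements at same index:
  Index 0: (9, 15)
  Index 1: (5, 18)
  Index 2: (9, 16)
Therefore out = [(9, 15), (5, 18), (9, 16)].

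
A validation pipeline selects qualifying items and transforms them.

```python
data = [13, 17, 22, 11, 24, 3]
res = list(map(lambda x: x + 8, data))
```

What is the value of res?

Step 1: Apply lambda x: x + 8 to each element:
  13 -> 21
  17 -> 25
  22 -> 30
  11 -> 19
  24 -> 32
  3 -> 11
Therefore res = [21, 25, 30, 19, 32, 11].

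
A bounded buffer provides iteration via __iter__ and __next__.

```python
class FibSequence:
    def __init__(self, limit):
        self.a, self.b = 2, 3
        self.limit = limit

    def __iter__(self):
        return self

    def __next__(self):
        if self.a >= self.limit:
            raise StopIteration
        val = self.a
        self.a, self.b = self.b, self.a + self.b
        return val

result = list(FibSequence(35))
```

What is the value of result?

Step 1: Fibonacci-like sequence (a=2, b=3) until >= 35:
  Yield 2, then a,b = 3,5
  Yield 3, then a,b = 5,8
  Yield 5, then a,b = 8,13
  Yield 8, then a,b = 13,21
  Yield 13, then a,b = 21,34
  Yield 21, then a,b = 34,55
  Yield 34, then a,b = 55,89
Step 2: 55 >= 35, stop.
Therefore result = [2, 3, 5, 8, 13, 21, 34].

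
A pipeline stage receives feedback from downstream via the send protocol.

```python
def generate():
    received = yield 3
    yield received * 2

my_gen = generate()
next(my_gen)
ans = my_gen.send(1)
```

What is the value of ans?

Step 1: next(my_gen) advances to first yield, producing 3.
Step 2: send(1) resumes, received = 1.
Step 3: yield received * 2 = 1 * 2 = 2.
Therefore ans = 2.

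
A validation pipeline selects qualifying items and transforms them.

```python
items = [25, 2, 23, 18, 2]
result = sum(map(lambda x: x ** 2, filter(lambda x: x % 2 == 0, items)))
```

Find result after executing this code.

Step 1: Filter even numbers from [25, 2, 23, 18, 2]: [2, 18, 2]
Step 2: Square each: [4, 324, 4]
Step 3: Sum = 332.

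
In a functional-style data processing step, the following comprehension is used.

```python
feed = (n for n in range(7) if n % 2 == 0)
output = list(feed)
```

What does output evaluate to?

Step 1: Filter range(7) keeping only even values:
  n=0: even, included
  n=1: odd, excluded
  n=2: even, included
  n=3: odd, excluded
  n=4: even, included
  n=5: odd, excluded
  n=6: even, included
Therefore output = [0, 2, 4, 6].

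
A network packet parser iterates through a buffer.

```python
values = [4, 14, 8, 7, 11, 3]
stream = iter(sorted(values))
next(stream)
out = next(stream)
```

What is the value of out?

Step 1: sorted([4, 14, 8, 7, 11, 3]) = [3, 4, 7, 8, 11, 14].
Step 2: Create iterator and skip 1 elements.
Step 3: next() returns 4.
Therefore out = 4.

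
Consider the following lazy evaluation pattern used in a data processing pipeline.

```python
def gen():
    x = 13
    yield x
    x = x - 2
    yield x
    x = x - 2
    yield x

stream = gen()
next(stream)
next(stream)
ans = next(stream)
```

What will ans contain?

Step 1: Trace through generator execution:
  Yield 1: x starts at 13, yield 13
  Yield 2: x = 13 - 2 = 11, yield 11
  Yield 3: x = 11 - 2 = 9, yield 9
Step 2: First next() gets 13, second next() gets the second value, third next() yields 9.
Therefore ans = 9.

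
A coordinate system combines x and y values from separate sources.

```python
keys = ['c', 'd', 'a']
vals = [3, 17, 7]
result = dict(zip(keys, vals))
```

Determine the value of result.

Step 1: zip pairs keys with values:
  'c' -> 3
  'd' -> 17
  'a' -> 7
Therefore result = {'c': 3, 'd': 17, 'a': 7}.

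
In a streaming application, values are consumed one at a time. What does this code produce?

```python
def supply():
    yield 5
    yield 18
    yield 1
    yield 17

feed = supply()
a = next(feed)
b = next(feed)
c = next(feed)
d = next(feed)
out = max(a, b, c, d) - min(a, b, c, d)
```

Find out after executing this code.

Step 1: Create generator and consume all values:
  a = next(feed) = 5
  b = next(feed) = 18
  c = next(feed) = 1
  d = next(feed) = 17
Step 2: max = 18, min = 1, out = 18 - 1 = 17.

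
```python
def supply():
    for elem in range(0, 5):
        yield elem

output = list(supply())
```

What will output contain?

Step 1: The generator yields each value from range(0, 5).
Step 2: list() consumes all yields: [0, 1, 2, 3, 4].
Therefore output = [0, 1, 2, 3, 4].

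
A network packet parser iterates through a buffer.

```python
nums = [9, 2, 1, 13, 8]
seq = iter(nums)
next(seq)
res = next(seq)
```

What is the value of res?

Step 1: Create iterator over [9, 2, 1, 13, 8].
Step 2: next() consumes 9.
Step 3: next() returns 2.
Therefore res = 2.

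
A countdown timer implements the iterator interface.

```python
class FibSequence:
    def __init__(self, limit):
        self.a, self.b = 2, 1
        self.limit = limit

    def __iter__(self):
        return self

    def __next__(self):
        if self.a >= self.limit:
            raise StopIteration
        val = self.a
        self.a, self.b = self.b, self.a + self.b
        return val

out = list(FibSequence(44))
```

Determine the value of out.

Step 1: Fibonacci-like sequence (a=2, b=1) until >= 44:
  Yield 2, then a,b = 1,3
  Yield 1, then a,b = 3,4
  Yield 3, then a,b = 4,7
  Yield 4, then a,b = 7,11
  Yield 7, then a,b = 11,18
  Yield 11, then a,b = 18,29
  Yield 18, then a,b = 29,47
  Yield 29, then a,b = 47,76
Step 2: 47 >= 44, stop.
Therefore out = [2, 1, 3, 4, 7, 11, 18, 29].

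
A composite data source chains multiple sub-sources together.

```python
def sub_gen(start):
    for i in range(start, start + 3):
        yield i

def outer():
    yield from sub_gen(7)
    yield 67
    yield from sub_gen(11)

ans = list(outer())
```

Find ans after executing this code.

Step 1: outer() delegates to sub_gen(7):
  yield 7
  yield 8
  yield 9
Step 2: yield 67
Step 3: Delegates to sub_gen(11):
  yield 11
  yield 12
  yield 13
Therefore ans = [7, 8, 9, 67, 11, 12, 13].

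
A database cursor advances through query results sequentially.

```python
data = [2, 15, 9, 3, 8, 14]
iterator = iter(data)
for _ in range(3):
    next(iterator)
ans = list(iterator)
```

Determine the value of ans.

Step 1: Create iterator over [2, 15, 9, 3, 8, 14].
Step 2: Advance 3 positions (consuming [2, 15, 9]).
Step 3: list() collects remaining elements: [3, 8, 14].
Therefore ans = [3, 8, 14].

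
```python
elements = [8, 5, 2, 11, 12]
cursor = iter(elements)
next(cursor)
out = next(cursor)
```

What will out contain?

Step 1: Create iterator over [8, 5, 2, 11, 12].
Step 2: next() consumes 8.
Step 3: next() returns 5.
Therefore out = 5.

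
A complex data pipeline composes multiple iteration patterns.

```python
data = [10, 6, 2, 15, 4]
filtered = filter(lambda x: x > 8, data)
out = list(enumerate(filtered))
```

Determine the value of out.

Step 1: Filter [10, 6, 2, 15, 4] for > 8: [10, 15].
Step 2: enumerate re-indexes from 0: [(0, 10), (1, 15)].
Therefore out = [(0, 10), (1, 15)].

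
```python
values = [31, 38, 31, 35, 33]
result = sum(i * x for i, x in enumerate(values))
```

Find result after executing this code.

Step 1: Compute i * x for each (i, x) in enumerate([31, 38, 31, 35, 33]):
  i=0, x=31: 0*31 = 0
  i=1, x=38: 1*38 = 38
  i=2, x=31: 2*31 = 62
  i=3, x=35: 3*35 = 105
  i=4, x=33: 4*33 = 132
Step 2: sum = 0 + 38 + 62 + 105 + 132 = 337.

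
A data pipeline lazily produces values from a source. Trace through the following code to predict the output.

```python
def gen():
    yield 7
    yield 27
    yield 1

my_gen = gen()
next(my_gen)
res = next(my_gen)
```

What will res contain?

Step 1: gen() creates a generator.
Step 2: next(my_gen) yields 7 (consumed and discarded).
Step 3: next(my_gen) yields 27, assigned to res.
Therefore res = 27.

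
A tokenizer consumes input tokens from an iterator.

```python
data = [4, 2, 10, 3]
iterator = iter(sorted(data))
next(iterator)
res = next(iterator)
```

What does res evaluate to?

Step 1: sorted([4, 2, 10, 3]) = [2, 3, 4, 10].
Step 2: Create iterator and skip 1 elements.
Step 3: next() returns 3.
Therefore res = 3.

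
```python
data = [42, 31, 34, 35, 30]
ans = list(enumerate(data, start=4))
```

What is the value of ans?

Step 1: enumerate with start=4:
  (4, 42)
  (5, 31)
  (6, 34)
  (7, 35)
  (8, 30)
Therefore ans = [(4, 42), (5, 31), (6, 34), (7, 35), (8, 30)].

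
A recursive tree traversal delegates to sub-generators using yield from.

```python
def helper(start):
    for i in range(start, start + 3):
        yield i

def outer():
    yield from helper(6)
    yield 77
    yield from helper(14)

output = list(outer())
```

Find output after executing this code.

Step 1: outer() delegates to helper(6):
  yield 6
  yield 7
  yield 8
Step 2: yield 77
Step 3: Delegates to helper(14):
  yield 14
  yield 15
  yield 16
Therefore output = [6, 7, 8, 77, 14, 15, 16].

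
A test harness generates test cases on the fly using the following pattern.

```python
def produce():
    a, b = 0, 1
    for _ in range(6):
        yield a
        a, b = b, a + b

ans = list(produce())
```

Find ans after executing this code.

Step 1: Fibonacci-like sequence starting with a=0, b=1:
  Iteration 1: yield a=0, then a,b = 1,1
  Iteration 2: yield a=1, then a,b = 1,2
  Iteration 3: yield a=1, then a,b = 2,3
  Iteration 4: yield a=2, then a,b = 3,5
  Iteration 5: yield a=3, then a,b = 5,8
  Iteration 6: yield a=5, then a,b = 8,13
Therefore ans = [0, 1, 1, 2, 3, 5].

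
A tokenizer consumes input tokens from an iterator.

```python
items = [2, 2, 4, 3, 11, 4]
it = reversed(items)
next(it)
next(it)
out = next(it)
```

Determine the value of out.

Step 1: reversed([2, 2, 4, 3, 11, 4]) gives iterator: [4, 11, 3, 4, 2, 2].
Step 2: First next() = 4, second next() = 11.
Step 3: Third next() = 3.
Therefore out = 3.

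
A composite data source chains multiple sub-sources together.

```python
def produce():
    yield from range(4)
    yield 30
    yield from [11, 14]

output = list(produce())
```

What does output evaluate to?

Step 1: Trace yields in order:
  yield 0
  yield 1
  yield 2
  yield 3
  yield 30
  yield 11
  yield 14
Therefore output = [0, 1, 2, 3, 30, 11, 14].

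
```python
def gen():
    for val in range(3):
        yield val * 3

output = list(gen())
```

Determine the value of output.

Step 1: For each val in range(3), yield val * 3:
  val=0: yield 0 * 3 = 0
  val=1: yield 1 * 3 = 3
  val=2: yield 2 * 3 = 6
Therefore output = [0, 3, 6].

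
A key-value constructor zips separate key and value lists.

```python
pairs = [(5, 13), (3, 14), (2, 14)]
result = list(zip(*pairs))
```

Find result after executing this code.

Step 1: zip(*pairs) transposes: unzips [(5, 13), (3, 14), (2, 14)] into separate sequences.
Step 2: First elements: (5, 3, 2), second elements: (13, 14, 14).
Therefore result = [(5, 3, 2), (13, 14, 14)].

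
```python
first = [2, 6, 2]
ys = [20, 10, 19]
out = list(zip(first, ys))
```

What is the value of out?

Step 1: zip pairs elements at same index:
  Index 0: (2, 20)
  Index 1: (6, 10)
  Index 2: (2, 19)
Therefore out = [(2, 20), (6, 10), (2, 19)].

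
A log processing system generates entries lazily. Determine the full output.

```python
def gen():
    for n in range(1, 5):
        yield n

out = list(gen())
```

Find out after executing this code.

Step 1: The generator yields each value from range(1, 5).
Step 2: list() consumes all yields: [1, 2, 3, 4].
Therefore out = [1, 2, 3, 4].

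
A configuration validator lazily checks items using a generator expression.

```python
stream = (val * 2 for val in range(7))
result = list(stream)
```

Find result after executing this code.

Step 1: For each val in range(7), compute val*2:
  val=0: 0*2 = 0
  val=1: 1*2 = 2
  val=2: 2*2 = 4
  val=3: 3*2 = 6
  val=4: 4*2 = 8
  val=5: 5*2 = 10
  val=6: 6*2 = 12
Therefore result = [0, 2, 4, 6, 8, 10, 12].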